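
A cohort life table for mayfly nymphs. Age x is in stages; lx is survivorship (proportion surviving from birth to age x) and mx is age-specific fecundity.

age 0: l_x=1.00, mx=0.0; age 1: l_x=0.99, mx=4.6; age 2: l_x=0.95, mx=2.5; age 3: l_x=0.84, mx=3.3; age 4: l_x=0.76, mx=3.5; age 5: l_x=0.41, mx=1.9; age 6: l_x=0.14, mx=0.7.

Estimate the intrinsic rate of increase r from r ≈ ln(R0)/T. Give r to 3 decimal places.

1.044

R0 = Σ lx·mx = 0 + 4.554 + 2.375 + 2.772 + 2.66 + 0.779 + 0.098 = 13.238
Σ x·lx·mx = 32.743; T = 32.743/13.238 = 2.47341…
r ≈ ln(R0)/T = ln(13.238)/2.47341… = 1.04434… → 1.044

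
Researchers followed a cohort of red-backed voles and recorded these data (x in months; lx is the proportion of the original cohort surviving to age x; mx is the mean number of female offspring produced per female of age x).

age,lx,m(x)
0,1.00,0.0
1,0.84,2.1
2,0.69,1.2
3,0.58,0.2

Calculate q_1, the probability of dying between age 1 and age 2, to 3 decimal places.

q_1 = (l_1 − l_2) / l_1 = (0.84 − 0.69) / 0.84
     = 0.15 / 0.84 = 0.178571… → 0.179

0.179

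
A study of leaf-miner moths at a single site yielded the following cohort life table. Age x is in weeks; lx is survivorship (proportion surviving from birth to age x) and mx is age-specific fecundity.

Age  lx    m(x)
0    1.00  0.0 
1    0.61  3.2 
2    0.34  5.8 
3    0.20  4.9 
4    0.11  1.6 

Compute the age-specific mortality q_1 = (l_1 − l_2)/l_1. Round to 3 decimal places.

0.443

q_1 = (l_1 − l_2) / l_1 = (0.61 − 0.34) / 0.61
     = 0.27 / 0.61 = 0.442623… → 0.443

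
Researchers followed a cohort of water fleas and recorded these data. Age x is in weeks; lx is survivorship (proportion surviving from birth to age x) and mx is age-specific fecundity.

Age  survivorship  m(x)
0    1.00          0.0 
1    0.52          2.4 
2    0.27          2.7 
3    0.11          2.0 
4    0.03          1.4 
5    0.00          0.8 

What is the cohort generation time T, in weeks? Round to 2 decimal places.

lx·mx: 0, 1.248, 0.729, 0.22, 0.042, 0 → R0 = 2.239
x·lx·mx: 0, 1.248, 1.458, 0.66, 0.168, 0 → Σ = 3.534
T = 3.534 / 2.239 = 1.578383… → 1.58

1.58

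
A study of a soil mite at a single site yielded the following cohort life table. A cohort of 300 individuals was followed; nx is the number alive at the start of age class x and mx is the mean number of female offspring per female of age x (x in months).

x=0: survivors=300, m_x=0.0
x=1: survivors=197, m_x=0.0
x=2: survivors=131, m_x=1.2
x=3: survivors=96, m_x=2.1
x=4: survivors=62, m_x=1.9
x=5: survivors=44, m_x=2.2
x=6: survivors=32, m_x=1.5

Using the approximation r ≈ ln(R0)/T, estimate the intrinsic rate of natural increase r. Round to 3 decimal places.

0.209

lx = nx/n0 = nx/300: 1, 0.65667…, 0.43667…, 0.32, 0.20667…, 0.14667…, 0.10667…
R0 = Σ lx·mx = 0 + 0 + 0.524… + 0.672 + 0.39267… + 0.32267… + 0.16… = 2.071333…
Σ x·lx·mx = 7.208…; T = 7.208…/2.071333… = 3.47988…
r ≈ ln(R0)/T = ln(2.071333…)/3.47988… = 0.20926… → 0.209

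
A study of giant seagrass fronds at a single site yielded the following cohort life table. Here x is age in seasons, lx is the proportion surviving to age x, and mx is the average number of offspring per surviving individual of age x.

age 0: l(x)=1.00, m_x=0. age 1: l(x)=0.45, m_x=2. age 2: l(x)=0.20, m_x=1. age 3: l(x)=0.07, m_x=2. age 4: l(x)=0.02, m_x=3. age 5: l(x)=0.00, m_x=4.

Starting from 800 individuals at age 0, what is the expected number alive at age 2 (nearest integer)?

Expected survivors = N0 · l_2 = 800 × 0.20 = 160 → 160

160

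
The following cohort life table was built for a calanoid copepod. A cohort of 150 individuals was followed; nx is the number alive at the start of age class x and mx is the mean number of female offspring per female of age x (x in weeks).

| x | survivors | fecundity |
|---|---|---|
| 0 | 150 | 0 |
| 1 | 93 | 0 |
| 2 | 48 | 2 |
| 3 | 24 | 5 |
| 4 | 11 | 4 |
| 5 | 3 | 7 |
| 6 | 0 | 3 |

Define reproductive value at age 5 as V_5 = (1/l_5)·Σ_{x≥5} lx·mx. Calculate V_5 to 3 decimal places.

lx = nx/n0 = nx/150: 1, 0.62, 0.32, 0.16, 0.07333…, 0.02, 0
lx·mx for x ≥ 5: 0.14, 0 → sum = 0.14
V_5 = 0.14 / l_5 = 0.14 / 0.02 = 7 → 7.000

7.000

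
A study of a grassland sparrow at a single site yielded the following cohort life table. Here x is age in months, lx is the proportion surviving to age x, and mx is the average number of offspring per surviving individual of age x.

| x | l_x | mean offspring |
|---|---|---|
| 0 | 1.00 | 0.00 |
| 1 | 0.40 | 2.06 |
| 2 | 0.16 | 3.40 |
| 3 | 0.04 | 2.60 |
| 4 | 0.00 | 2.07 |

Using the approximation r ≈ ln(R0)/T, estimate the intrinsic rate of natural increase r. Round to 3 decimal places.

0.256

R0 = Σ lx·mx = 0 + 0.824 + 0.544 + 0.104 + 0 = 1.472
Σ x·lx·mx = 2.224; T = 2.224/1.472 = 1.51087…
r ≈ ln(R0)/T = ln(1.472)/1.51087… = 0.25589… → 0.256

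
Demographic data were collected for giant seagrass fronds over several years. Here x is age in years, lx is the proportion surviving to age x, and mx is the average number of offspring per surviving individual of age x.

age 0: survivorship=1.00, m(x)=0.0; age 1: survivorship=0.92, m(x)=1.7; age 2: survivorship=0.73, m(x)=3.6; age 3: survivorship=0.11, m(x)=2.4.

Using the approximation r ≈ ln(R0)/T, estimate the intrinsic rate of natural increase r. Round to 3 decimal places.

0.875

R0 = Σ lx·mx = 0 + 1.564 + 2.628 + 0.264 = 4.456
Σ x·lx·mx = 7.612; T = 7.612/4.456 = 1.70826…
r ≈ ln(R0)/T = ln(4.456)/1.70826… = 0.87472… → 0.875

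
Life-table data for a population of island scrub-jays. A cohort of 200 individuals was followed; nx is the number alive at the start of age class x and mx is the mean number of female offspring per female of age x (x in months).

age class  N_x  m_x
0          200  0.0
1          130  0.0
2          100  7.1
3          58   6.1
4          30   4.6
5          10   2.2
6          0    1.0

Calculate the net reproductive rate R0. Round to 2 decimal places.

lx = nx/n0 = nx/200: 1, 0.65, 0.5, 0.29, 0.15, 0.05, 0
lx·mx by age: 0, 0, 3.55, 1.769, 0.69, 0.11, 0
R0 = Σ lx·mx = 6.119 → 6.12

6.12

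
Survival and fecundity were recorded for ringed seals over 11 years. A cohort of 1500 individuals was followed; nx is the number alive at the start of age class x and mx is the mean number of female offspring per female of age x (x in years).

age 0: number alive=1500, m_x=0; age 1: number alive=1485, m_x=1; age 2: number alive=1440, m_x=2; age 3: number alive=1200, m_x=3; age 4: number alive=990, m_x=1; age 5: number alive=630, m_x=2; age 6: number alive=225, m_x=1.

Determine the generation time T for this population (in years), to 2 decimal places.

2.84

lx = nx/n0 = nx/1500: 1, 0.99, 0.96, 0.8, 0.66, 0.42, 0.15
lx·mx: 0, 0.99, 1.92, 2.4, 0.66, 0.84, 0.15 → R0 = 6.96
x·lx·mx: 0, 0.99, 3.84, 7.2, 2.64, 4.2, 0.9 → Σ = 19.77
T = 19.77 / 6.96 = 2.840517… → 2.84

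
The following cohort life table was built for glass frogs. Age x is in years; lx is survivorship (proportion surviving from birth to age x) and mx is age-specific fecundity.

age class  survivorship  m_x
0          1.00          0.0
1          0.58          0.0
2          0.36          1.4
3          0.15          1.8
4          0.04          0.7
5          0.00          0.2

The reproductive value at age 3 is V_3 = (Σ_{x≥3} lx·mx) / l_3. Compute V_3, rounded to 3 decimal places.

lx·mx for x ≥ 3: 0.27, 0.028, 0 → sum = 0.298
V_3 = 0.298 / l_3 = 0.298 / 0.15 = 1.986667… → 1.987

1.987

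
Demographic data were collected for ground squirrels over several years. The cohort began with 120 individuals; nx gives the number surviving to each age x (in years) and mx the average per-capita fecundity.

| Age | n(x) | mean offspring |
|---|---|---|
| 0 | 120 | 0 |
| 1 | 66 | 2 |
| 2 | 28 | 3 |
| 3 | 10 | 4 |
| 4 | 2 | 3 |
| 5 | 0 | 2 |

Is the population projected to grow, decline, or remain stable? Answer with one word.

lx = nx/n0 = nx/120: 1, 0.55, 0.23333…, 0.08333…, 0.01667…, 0
R0 = Σ lx·mx = 0 + 1.1 + 0.7… + 0.333333… + 0.05… + 0 = 2.183333…
R0 > 1, so the population is growing.

growing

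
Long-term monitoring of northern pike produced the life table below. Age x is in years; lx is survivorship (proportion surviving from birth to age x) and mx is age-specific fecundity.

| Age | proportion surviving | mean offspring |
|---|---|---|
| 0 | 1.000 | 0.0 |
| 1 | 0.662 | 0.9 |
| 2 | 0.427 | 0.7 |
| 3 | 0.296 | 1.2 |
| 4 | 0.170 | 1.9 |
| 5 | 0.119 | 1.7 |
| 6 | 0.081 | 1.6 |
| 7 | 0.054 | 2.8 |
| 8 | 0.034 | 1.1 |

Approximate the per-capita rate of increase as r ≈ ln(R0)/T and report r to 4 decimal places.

R0 = Σ lx·mx = 0 + 0.5958 + 0.2989 + 0.3552 + 0.323 + 0.2023 + 0.1296 + 0.1512 + 0.0374 = 2.0934
Σ x·lx·mx = 6.6979; T = 6.6979/2.0934 = 3.19953…
r ≈ ln(R0)/T = ln(2.0934)/3.19953… = 0.230906… → 0.2309

0.2309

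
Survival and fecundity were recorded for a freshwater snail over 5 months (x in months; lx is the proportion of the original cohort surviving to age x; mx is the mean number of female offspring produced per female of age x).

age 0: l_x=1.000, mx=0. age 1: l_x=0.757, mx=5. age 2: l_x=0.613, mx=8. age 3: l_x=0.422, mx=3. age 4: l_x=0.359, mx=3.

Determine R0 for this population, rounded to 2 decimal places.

lx·mx by age: 0, 3.785, 4.904, 1.266, 1.077
R0 = Σ lx·mx = 11.032 → 11.03

11.03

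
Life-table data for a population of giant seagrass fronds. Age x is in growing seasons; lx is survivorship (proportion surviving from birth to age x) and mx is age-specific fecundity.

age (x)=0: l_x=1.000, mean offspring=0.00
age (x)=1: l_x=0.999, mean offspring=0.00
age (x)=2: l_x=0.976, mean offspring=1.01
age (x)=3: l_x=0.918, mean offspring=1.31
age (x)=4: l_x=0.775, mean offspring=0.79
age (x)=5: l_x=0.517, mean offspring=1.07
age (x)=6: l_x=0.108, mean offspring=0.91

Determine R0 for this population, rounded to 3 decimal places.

lx·mx by age: 0, 0, 0.98576, 1.20258, 0.61225, 0.55319, 0.09828
R0 = Σ lx·mx = 3.45206 → 3.452

3.452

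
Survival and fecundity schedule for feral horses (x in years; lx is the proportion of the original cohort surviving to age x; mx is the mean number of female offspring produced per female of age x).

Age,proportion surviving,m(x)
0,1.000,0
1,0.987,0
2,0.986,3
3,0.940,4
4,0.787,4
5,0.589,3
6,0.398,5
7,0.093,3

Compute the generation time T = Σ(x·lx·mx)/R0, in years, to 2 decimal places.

3.78

lx·mx: 0, 0, 2.958, 3.76, 3.148, 1.767, 1.99, 0.279 → R0 = 13.902
x·lx·mx: 0, 0, 5.916, 11.28, 12.592, 8.835, 11.94, 1.953 → Σ = 52.516
T = 52.516 / 13.902 = 3.777586… → 3.78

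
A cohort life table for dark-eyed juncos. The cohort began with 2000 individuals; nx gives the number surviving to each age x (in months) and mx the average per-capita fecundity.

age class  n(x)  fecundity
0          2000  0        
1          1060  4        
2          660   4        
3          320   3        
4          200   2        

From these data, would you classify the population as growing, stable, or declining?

growing

lx = nx/n0 = nx/2000: 1, 0.53, 0.33, 0.16, 0.1
R0 = Σ lx·mx = 0 + 2.12 + 1.32 + 0.48 + 0.2 = 4.12
R0 > 1, so the population is growing.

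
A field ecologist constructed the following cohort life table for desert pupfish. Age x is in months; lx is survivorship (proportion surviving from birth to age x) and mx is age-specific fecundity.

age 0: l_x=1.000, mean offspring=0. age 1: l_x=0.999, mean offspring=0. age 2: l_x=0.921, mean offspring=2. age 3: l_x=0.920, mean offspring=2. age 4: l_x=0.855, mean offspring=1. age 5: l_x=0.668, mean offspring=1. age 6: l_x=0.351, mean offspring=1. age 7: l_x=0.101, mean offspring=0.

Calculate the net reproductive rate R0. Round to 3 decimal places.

lx·mx by age: 0, 0, 1.842, 1.84, 0.855, 0.668, 0.351, 0
R0 = Σ lx·mx = 5.556 → 5.556

5.556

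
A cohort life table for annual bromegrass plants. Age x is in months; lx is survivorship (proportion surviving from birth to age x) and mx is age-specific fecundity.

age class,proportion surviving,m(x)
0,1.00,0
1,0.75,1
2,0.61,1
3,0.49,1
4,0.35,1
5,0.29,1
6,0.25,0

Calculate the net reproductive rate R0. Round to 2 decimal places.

lx·mx by age: 0, 0.75, 0.61, 0.49, 0.35, 0.29, 0
R0 = Σ lx·mx = 2.49 → 2.49

2.49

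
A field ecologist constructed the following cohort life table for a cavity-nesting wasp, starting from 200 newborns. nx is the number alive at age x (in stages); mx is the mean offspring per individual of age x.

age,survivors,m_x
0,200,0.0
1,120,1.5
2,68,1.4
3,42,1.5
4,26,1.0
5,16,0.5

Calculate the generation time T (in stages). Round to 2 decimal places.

1.89

lx = nx/n0 = nx/200: 1, 0.6, 0.34, 0.21, 0.13, 0.08
lx·mx: 0, 0.9, 0.476, 0.315, 0.13, 0.04 → R0 = 1.861
x·lx·mx: 0, 0.9, 0.952, 0.945, 0.52, 0.2 → Σ = 3.517
T = 3.517 / 1.861 = 1.889844… → 1.89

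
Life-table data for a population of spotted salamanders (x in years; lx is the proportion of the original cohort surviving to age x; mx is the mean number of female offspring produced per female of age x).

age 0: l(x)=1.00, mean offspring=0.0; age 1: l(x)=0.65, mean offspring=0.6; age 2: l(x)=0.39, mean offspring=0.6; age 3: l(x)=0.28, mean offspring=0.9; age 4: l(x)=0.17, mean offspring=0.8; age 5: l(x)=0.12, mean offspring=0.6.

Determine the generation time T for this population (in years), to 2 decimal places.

2.32

lx·mx: 0, 0.39, 0.234, 0.252, 0.136, 0.072 → R0 = 1.084
x·lx·mx: 0, 0.39, 0.468, 0.756, 0.544, 0.36 → Σ = 2.518
T = 2.518 / 1.084 = 2.322878… → 2.32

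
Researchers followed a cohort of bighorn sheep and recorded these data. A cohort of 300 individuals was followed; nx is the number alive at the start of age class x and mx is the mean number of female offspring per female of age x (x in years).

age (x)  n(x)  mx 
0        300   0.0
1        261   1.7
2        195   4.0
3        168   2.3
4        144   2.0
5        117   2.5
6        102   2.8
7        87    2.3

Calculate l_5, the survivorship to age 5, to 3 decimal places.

l_5 = n_5/n_0 = 117/300 = 0.39 → 0.390

0.390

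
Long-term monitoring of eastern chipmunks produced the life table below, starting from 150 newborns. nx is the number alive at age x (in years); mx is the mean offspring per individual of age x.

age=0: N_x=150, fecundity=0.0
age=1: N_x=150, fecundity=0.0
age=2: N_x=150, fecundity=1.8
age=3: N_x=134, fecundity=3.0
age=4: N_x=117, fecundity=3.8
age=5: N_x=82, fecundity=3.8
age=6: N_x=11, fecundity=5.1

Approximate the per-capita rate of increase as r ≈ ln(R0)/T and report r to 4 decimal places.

lx = nx/n0 = nx/150: 1, 1, 1, 0.89333…, 0.78, 0.54667…, 0.07333…
R0 = Σ lx·mx = 0 + 0 + 1.8 + 2.68… + 2.964 + 2.07733… + 0.374… = 9.895333…
Σ x·lx·mx = 36.126667…; T = 36.126667…/9.895333… = 3.65088…
r ≈ ln(R0)/T = ln(9.895333…)/3.65088… = 0.627811… → 0.6278

0.6278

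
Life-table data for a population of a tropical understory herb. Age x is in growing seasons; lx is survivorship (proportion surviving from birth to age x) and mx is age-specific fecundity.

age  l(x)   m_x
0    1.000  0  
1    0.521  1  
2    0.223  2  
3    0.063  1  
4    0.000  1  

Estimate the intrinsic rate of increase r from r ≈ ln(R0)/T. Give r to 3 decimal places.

0.019

R0 = Σ lx·mx = 0 + 0.521 + 0.446 + 0.063 + 0 = 1.03
Σ x·lx·mx = 1.602; T = 1.602/1.03 = 1.55534…
r ≈ ln(R0)/T = ln(1.03)/1.55534… = 0.019… → 0.019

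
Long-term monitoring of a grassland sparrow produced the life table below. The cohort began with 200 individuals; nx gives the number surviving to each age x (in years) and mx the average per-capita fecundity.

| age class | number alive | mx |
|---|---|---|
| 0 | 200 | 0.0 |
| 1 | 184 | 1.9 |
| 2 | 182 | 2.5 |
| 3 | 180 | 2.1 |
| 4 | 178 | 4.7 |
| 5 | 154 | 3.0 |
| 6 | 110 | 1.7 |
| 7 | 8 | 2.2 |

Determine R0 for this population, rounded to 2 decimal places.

13.43

lx = nx/n0 = nx/200: 1, 0.92, 0.91, 0.9, 0.89, 0.77, 0.55, 0.04
lx·mx by age: 0, 1.748, 2.275, 1.89, 4.183, 2.31, 0.935, 0.088
R0 = Σ lx·mx = 13.429 → 13.43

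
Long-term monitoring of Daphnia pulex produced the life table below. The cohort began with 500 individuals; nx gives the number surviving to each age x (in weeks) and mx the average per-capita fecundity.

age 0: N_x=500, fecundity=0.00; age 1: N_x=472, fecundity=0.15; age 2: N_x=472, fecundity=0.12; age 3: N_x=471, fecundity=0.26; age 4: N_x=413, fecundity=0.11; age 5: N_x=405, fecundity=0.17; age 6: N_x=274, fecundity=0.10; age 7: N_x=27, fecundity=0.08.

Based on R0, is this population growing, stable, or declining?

lx = nx/n0 = nx/500: 1, 0.944, 0.944, 0.942, 0.826, 0.81, 0.548, 0.054
R0 = Σ lx·mx = 0 + 0.1416 + 0.11328 + 0.24492 + 0.09086 + 0.1377 + 0.0548 + 0.00432 = 0.78748
R0 < 1, so the population is declining.

declining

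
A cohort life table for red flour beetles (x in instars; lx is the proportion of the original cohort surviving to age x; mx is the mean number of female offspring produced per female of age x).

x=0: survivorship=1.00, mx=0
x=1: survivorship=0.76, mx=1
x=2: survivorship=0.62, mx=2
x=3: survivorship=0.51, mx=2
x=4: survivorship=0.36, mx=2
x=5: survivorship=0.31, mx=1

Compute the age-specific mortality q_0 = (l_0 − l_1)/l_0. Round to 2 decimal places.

0.24

q_0 = (l_0 − l_1) / l_0 = (1 − 0.76) / 1
     = 0.24 / 1 = 0.24 → 0.24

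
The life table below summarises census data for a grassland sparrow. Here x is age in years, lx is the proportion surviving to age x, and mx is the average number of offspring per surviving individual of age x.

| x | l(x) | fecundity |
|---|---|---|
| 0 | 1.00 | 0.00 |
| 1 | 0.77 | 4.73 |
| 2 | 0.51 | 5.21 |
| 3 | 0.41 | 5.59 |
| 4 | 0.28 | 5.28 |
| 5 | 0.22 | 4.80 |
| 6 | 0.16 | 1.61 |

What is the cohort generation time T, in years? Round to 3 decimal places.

2.510

lx·mx: 0, 3.6421, 2.6571, 2.2919, 1.4784, 1.056, 0.2576 → R0 = 11.3831
x·lx·mx: 0, 3.6421, 5.3142, 6.8757, 5.9136, 5.28, 1.5456 → Σ = 28.5712
T = 28.5712 / 11.3831 = 2.509967… → 2.510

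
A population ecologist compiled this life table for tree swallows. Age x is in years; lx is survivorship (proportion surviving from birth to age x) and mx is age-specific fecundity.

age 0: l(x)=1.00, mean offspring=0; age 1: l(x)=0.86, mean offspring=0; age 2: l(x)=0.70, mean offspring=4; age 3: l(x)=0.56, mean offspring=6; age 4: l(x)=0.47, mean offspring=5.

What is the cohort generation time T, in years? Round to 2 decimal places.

2.95

lx·mx: 0, 0, 2.8, 3.36, 2.35 → R0 = 8.51
x·lx·mx: 0, 0, 5.6, 10.08, 9.4 → Σ = 25.08
T = 25.08 / 8.51 = 2.947121… → 2.95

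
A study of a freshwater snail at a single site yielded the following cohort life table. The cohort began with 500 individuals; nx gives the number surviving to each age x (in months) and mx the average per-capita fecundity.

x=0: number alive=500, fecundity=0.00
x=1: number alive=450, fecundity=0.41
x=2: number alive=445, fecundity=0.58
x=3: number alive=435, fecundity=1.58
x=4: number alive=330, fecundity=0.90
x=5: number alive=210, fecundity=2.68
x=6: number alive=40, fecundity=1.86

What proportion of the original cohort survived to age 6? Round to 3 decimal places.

l_6 = n_6/n_0 = 40/500 = 0.08 → 0.080

0.080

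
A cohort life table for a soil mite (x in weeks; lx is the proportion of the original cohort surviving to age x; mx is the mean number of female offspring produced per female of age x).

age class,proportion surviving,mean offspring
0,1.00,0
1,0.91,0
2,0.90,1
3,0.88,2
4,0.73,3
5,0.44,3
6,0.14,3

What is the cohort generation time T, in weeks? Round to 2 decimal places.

lx·mx: 0, 0, 0.9, 1.76, 2.19, 1.32, 0.42 → R0 = 6.59
x·lx·mx: 0, 0, 1.8, 5.28, 8.76, 6.6, 2.52 → Σ = 24.96
T = 24.96 / 6.59 = 3.787557… → 3.79

3.79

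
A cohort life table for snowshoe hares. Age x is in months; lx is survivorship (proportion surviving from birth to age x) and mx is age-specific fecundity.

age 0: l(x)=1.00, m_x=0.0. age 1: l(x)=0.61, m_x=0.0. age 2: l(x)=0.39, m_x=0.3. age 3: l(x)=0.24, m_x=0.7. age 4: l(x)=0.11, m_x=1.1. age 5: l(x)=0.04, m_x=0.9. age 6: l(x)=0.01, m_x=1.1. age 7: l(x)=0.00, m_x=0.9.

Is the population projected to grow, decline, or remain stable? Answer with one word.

declining

R0 = Σ lx·mx = 0 + 0 + 0.117 + 0.168 + 0.121 + 0.036 + 0.011 + 0 = 0.453
R0 < 1, so the population is declining.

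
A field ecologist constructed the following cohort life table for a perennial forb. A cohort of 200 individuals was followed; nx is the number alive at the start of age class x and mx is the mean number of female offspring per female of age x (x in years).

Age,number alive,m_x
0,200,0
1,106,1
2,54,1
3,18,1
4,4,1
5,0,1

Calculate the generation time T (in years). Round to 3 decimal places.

1.560

lx = nx/n0 = nx/200: 1, 0.53, 0.27, 0.09, 0.02, 0
lx·mx: 0, 0.53, 0.27, 0.09, 0.02, 0 → R0 = 0.91
x·lx·mx: 0, 0.53, 0.54, 0.27, 0.08, 0 → Σ = 1.42
T = 1.42 / 0.91 = 1.56044… → 1.560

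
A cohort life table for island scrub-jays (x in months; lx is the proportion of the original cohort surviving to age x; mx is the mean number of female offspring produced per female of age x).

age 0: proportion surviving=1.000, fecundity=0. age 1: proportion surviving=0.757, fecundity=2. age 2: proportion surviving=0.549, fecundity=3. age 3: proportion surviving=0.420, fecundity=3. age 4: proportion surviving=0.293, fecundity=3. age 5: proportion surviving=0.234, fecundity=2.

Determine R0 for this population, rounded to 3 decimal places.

lx·mx by age: 0, 1.514, 1.647, 1.26, 0.879, 0.468
R0 = Σ lx·mx = 5.768 → 5.768

5.768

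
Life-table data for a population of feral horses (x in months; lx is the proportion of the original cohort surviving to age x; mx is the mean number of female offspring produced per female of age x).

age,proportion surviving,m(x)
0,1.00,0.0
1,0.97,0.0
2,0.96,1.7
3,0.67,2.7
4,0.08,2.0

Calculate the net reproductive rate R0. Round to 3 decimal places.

3.601

lx·mx by age: 0, 0, 1.632, 1.809, 0.16
R0 = Σ lx·mx = 3.601 → 3.601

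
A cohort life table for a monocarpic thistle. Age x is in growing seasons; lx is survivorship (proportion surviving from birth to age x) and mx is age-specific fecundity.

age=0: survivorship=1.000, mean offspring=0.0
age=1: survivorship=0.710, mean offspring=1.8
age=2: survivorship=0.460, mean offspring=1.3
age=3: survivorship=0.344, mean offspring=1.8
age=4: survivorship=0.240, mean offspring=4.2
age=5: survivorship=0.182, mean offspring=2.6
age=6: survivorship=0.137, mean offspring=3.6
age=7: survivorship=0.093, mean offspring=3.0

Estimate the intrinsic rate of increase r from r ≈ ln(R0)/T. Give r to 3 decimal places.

0.473

R0 = Σ lx·mx = 0 + 1.278 + 0.598 + 0.6192 + 1.008 + 0.4732 + 0.4932 + 0.279 = 4.7486
Σ x·lx·mx = 15.6418; T = 15.6418/4.7486 = 3.29398…
r ≈ ln(R0)/T = ln(4.7486)/3.29398… = 0.47294… → 0.473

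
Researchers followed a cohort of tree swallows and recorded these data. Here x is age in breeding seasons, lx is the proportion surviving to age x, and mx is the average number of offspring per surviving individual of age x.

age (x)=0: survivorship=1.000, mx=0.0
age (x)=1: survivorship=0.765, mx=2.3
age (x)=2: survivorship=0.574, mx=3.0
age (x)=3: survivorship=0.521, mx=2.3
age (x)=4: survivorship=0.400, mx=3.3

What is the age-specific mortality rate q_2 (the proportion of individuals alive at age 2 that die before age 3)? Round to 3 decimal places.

q_2 = (l_2 − l_3) / l_2 = (0.574 − 0.521) / 0.574
     = 0.053 / 0.574 = 0.092334… → 0.092

0.092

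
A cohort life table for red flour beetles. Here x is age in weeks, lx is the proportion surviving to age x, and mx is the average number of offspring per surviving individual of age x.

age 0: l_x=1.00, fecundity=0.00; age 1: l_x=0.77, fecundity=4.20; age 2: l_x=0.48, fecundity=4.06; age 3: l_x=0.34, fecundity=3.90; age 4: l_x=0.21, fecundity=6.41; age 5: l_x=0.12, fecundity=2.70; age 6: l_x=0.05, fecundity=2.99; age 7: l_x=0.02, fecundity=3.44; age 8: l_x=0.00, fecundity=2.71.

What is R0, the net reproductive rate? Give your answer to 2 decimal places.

8.40

lx·mx by age: 0, 3.234, 1.9488, 1.326, 1.3461, 0.324, 0.1495, 0.0688, 0
R0 = Σ lx·mx = 8.3972 → 8.40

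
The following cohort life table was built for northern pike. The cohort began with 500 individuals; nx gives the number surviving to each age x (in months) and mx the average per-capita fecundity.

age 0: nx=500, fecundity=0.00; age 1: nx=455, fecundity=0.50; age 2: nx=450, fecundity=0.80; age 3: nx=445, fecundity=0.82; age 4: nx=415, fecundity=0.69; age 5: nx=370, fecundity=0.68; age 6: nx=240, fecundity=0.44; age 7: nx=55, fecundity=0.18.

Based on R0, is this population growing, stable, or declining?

lx = nx/n0 = nx/500: 1, 0.91, 0.9, 0.89, 0.83, 0.74, 0.48, 0.11
R0 = Σ lx·mx = 0 + 0.455 + 0.72 + 0.7298 + 0.5727 + 0.5032 + 0.2112 + 0.0198 = 3.2117
R0 > 1, so the population is growing.

growing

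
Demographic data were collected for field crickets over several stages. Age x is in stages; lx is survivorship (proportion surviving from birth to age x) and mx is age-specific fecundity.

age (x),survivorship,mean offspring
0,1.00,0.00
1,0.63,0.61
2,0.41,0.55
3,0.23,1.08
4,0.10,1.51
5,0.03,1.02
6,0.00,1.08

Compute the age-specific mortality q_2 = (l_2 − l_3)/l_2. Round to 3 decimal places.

q_2 = (l_2 − l_3) / l_2 = (0.41 − 0.23) / 0.41
     = 0.18 / 0.41 = 0.439024… → 0.439

0.439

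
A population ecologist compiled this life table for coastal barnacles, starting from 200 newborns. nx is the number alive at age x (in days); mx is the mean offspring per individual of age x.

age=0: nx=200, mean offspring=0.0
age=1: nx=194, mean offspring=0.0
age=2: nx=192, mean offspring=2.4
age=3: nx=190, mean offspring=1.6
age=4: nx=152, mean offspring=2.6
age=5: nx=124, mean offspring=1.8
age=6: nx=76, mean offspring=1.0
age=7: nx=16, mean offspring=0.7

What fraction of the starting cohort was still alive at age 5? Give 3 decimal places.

l_5 = n_5/n_0 = 124/200 = 0.62 → 0.620

0.620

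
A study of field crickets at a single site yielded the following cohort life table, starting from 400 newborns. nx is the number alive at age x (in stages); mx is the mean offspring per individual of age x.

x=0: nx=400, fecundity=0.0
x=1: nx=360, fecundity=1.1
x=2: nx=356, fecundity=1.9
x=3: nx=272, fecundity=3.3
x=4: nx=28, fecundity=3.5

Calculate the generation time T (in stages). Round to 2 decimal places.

2.34

lx = nx/n0 = nx/400: 1, 0.9, 0.89, 0.68, 0.07
lx·mx: 0, 0.99, 1.691, 2.244, 0.245 → R0 = 5.17
x·lx·mx: 0, 0.99, 3.382, 6.732, 0.98 → Σ = 12.084
T = 12.084 / 5.17 = 2.337331… → 2.34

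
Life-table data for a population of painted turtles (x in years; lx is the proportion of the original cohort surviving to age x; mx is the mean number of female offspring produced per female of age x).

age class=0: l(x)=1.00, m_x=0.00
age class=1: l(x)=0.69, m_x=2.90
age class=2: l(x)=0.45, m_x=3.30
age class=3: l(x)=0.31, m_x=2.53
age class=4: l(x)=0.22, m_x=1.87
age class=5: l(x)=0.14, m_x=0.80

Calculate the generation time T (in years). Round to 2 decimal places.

1.99

lx·mx: 0, 2.001, 1.485, 0.7843, 0.4114, 0.112 → R0 = 4.7937
x·lx·mx: 0, 2.001, 2.97, 2.3529, 1.6456, 0.56 → Σ = 9.5295
T = 9.5295 / 4.7937 = 1.987922… → 1.99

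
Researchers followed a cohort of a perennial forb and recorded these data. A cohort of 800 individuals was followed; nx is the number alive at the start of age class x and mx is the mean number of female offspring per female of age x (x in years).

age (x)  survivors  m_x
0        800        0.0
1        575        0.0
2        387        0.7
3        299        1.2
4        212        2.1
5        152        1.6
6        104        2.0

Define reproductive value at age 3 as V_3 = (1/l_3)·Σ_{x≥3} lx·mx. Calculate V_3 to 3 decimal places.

lx = nx/n0 = nx/800: 1, 0.71875, 0.48375, 0.37375, 0.265, 0.19, 0.13
lx·mx for x ≥ 3: 0.4485, 0.5565, 0.304, 0.26 → sum = 1.569
V_3 = 1.569 / l_3 = 1.569 / 0.37375 = 4.197993… → 4.198

4.198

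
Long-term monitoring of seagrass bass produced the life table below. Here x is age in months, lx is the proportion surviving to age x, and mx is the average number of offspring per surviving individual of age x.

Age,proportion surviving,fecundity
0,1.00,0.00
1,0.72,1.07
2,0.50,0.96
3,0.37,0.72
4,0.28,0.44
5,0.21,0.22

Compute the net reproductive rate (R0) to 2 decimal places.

1.69

lx·mx by age: 0, 0.7704, 0.48, 0.2664, 0.1232, 0.0462
R0 = Σ lx·mx = 1.6862 → 1.69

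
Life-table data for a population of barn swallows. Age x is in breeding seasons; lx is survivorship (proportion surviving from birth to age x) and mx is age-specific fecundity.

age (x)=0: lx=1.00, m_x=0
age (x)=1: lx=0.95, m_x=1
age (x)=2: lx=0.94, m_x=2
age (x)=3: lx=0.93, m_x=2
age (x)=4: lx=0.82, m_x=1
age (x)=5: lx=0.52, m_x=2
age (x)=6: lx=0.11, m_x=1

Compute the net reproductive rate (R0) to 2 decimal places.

lx·mx by age: 0, 0.95, 1.88, 1.86, 0.82, 1.04, 0.11
R0 = Σ lx·mx = 6.66 → 6.66

6.66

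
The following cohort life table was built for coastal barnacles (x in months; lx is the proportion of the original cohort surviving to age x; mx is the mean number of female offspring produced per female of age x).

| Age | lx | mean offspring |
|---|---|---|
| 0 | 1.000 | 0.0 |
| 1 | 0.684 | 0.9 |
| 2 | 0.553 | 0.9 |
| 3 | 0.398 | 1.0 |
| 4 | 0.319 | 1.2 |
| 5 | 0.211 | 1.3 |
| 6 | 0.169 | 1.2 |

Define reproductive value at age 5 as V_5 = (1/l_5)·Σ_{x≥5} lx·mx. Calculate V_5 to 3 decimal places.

2.261

lx·mx for x ≥ 5: 0.2743, 0.2028 → sum = 0.4771
V_5 = 0.4771 / l_5 = 0.4771 / 0.211 = 2.261137… → 2.261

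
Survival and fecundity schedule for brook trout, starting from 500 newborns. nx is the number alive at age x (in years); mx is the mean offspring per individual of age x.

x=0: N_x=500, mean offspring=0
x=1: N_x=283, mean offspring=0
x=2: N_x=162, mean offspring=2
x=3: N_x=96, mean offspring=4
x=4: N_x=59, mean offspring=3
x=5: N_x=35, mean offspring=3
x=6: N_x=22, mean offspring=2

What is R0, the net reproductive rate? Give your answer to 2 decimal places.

2.07

lx = nx/n0 = nx/500: 1, 0.566, 0.324, 0.192, 0.118, 0.07, 0.044
lx·mx by age: 0, 0, 0.648, 0.768, 0.354, 0.21, 0.088
R0 = Σ lx·mx = 2.068 → 2.07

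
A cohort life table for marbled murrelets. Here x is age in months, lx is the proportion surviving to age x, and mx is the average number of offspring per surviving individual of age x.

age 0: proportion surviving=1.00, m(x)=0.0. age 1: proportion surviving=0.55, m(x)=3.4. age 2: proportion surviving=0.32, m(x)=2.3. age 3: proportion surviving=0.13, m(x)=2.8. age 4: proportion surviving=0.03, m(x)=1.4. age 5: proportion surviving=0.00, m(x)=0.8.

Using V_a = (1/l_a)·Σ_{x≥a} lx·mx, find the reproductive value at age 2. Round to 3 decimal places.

3.569

lx·mx for x ≥ 2: 0.736, 0.364, 0.042, 0 → sum = 1.142
V_2 = 1.142 / l_2 = 1.142 / 0.32 = 3.56875 → 3.569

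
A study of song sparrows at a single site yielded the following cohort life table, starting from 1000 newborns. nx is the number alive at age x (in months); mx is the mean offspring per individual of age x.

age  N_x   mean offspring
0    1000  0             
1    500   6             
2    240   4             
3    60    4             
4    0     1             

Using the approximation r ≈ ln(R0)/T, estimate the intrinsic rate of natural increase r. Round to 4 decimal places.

lx = nx/n0 = nx/1000: 1, 0.5, 0.24, 0.06, 0
R0 = Σ lx·mx = 0 + 3 + 0.96 + 0.24 + 0 = 4.2
Σ x·lx·mx = 5.64; T = 5.64/4.2 = 1.34286…
r ≈ ln(R0)/T = ln(4.2)/1.34286… = 1.06868… → 1.0687

1.0687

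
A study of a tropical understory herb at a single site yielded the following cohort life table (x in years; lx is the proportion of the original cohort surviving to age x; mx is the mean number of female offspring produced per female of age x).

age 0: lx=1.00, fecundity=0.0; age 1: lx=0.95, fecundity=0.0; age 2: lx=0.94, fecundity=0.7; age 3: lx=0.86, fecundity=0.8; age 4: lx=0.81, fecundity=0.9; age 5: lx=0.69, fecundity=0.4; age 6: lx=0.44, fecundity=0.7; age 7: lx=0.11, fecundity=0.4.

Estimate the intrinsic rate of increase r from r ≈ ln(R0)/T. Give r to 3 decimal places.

R0 = Σ lx·mx = 0 + 0 + 0.658 + 0.688 + 0.729 + 0.276 + 0.308 + 0.044 = 2.703
Σ x·lx·mx = 9.832; T = 9.832/2.703 = 3.63744…
r ≈ ln(R0)/T = ln(2.703)/3.63744… = 0.27337… → 0.273

0.273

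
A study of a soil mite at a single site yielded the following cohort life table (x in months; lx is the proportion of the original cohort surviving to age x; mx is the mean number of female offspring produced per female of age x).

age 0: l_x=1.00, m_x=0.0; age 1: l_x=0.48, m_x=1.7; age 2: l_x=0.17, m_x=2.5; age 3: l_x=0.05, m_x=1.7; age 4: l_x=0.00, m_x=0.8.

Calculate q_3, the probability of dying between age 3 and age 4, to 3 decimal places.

1.000

q_3 = (l_3 − l_4) / l_3 = (0.05 − 0) / 0.05
     = 0.05 / 0.05 = 1 → 1.000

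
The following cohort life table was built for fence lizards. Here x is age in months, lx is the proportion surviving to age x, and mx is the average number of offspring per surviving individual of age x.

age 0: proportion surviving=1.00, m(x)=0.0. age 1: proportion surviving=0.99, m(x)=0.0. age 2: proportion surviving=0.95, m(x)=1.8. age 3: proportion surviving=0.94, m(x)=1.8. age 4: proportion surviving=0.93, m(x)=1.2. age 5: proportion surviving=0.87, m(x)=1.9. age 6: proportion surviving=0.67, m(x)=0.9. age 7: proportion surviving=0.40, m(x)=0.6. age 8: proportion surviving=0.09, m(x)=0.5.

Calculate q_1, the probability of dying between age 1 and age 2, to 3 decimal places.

q_1 = (l_1 − l_2) / l_1 = (0.99 − 0.95) / 0.99
     = 0.04 / 0.99 = 0.040404… → 0.040

0.040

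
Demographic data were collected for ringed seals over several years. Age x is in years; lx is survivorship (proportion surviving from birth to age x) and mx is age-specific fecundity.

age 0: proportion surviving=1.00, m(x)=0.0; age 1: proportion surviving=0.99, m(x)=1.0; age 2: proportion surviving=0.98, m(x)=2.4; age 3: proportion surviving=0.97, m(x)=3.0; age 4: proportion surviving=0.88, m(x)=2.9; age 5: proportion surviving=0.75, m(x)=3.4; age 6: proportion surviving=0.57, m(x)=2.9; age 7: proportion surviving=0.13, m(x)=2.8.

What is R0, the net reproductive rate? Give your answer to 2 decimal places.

lx·mx by age: 0, 0.99, 2.352, 2.91, 2.552, 2.55, 1.653, 0.364
R0 = Σ lx·mx = 13.371 → 13.37

13.37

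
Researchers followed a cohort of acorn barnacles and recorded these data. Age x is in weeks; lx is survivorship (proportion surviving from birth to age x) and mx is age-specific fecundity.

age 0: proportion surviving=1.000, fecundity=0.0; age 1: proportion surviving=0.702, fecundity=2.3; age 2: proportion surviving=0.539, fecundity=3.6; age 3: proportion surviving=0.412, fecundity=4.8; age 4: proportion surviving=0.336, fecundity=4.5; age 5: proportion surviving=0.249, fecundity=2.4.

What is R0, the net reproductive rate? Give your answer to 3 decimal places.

7.642

lx·mx by age: 0, 1.6146, 1.9404, 1.9776, 1.512, 0.5976
R0 = Σ lx·mx = 7.6422 → 7.642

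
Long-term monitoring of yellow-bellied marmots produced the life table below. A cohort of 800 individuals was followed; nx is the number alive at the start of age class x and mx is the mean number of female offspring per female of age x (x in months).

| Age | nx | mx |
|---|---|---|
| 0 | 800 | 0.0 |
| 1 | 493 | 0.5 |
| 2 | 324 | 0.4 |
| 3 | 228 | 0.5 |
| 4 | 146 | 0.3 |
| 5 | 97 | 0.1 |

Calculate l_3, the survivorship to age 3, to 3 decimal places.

0.285

l_3 = n_3/n_0 = 228/800 = 0.285 → 0.285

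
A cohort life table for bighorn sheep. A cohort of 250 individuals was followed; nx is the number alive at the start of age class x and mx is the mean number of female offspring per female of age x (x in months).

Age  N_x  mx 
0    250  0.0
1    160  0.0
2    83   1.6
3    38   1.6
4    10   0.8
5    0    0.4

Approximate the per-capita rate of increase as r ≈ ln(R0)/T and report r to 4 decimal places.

lx = nx/n0 = nx/250: 1, 0.64, 0.332, 0.152, 0.04, 0
R0 = Σ lx·mx = 0 + 0 + 0.5312 + 0.2432 + 0.032 + 0 = 0.8064
Σ x·lx·mx = 1.92; T = 1.92/0.8064 = 2.38095…
r ≈ ln(R0)/T = ln(0.8064)/2.38095… = -0.090374… → -0.0904

-0.0904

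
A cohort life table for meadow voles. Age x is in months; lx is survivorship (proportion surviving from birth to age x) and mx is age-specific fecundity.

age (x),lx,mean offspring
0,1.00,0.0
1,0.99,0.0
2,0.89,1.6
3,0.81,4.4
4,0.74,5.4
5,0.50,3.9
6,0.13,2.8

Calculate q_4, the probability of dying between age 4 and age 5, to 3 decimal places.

0.324

q_4 = (l_4 − l_5) / l_4 = (0.74 − 0.5) / 0.74
     = 0.24 / 0.74 = 0.324324… → 0.324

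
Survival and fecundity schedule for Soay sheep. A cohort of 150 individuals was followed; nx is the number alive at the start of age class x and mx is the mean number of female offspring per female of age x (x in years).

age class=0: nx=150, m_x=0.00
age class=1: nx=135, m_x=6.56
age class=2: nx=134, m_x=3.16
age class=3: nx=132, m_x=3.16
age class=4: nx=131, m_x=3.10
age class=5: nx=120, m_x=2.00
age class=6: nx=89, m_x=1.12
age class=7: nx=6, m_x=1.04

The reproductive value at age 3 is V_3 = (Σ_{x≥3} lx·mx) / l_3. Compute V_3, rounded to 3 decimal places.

8.857

lx = nx/n0 = nx/150: 1, 0.9, 0.89333…, 0.88, 0.87333…, 0.8, 0.59333…, 0.04
lx·mx for x ≥ 3: 2.7808, 2.707333…, 1.6, 0.664533…, 0.0416 → sum = 7.794267…
V_3 = 7.794267… / l_3 = 7.794267… / 0.88 = 8.857121… → 8.857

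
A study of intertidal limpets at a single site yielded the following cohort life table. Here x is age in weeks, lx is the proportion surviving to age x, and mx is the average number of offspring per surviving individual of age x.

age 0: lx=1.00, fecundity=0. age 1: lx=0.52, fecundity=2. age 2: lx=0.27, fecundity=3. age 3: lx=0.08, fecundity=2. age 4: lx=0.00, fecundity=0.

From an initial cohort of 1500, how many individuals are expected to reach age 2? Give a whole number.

405

Expected survivors = N0 · l_2 = 1500 × 0.27 = 405 → 405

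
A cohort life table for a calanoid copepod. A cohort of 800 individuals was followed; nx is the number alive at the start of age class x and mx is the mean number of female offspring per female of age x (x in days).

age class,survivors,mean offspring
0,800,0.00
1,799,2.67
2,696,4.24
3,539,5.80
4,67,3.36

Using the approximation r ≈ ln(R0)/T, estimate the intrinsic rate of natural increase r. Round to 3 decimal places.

1.085

lx = nx/n0 = nx/800: 1, 0.99875, 0.87, 0.67375, 0.08375
R0 = Σ lx·mx = 0 + 2.66666… + 3.6888 + 3.90775… + 0.2814… = 10.544613…
Σ x·lx·mx = 22.893113…; T = 22.893113…/10.544613… = 2.17107…
r ≈ ln(R0)/T = ln(10.544613…)/2.17107… = 1.085… → 1.085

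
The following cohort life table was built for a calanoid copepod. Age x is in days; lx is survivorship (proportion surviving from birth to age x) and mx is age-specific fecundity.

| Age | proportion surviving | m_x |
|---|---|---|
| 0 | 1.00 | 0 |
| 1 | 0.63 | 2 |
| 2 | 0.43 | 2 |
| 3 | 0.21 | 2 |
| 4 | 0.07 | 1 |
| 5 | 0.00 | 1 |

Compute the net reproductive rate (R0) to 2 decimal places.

2.61

lx·mx by age: 0, 1.26, 0.86, 0.42, 0.07, 0
R0 = Σ lx·mx = 2.61 → 2.61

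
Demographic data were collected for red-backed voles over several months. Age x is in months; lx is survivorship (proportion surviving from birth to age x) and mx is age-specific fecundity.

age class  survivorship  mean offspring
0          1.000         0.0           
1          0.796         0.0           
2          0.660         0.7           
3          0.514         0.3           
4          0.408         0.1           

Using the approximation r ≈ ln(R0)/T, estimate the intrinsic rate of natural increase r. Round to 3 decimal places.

-0.178

R0 = Σ lx·mx = 0 + 0 + 0.462 + 0.1542 + 0.0408 = 0.657
Σ x·lx·mx = 1.5498; T = 1.5498/0.657 = 2.3589…
r ≈ ln(R0)/T = ln(0.657)/2.3589… = -0.17808… → -0.178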